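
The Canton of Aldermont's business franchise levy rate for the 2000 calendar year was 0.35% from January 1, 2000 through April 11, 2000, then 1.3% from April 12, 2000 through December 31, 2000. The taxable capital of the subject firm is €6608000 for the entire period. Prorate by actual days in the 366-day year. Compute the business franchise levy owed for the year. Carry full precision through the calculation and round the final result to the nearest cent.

€68409.05

January 1 – April 11, 2000: 102 days at 0.35% → €6608000 × 0.35% × 102/366 = €6445.5082
April 12 – December 31, 2000: 264 days at 1.3% → €6608000 × 1.3% × 264/366 = €61963.5410
Total = €68409.0492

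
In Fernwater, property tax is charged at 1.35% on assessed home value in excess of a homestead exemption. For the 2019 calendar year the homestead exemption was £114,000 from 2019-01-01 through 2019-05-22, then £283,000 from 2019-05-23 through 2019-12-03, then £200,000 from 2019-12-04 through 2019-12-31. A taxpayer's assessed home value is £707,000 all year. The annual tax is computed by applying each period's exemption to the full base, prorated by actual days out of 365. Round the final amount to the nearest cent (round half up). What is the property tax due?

2019-01-01 to 2019-05-22: 142 days, exemption £114,000 → (£707,000 − £114,000) × 1.35% × 142/365 = £3,114.4685
2019-05-23 to 2019-12-03: 195 days, exemption £283,000 → (£707,000 − £283,000) × 1.35% × 195/365 = £3,058.0274
2019-12-04 to 2019-12-31: 28 days, exemption £200,000 → (£707,000 − £200,000) × 1.35% × 28/365 = £525.0575
Total = £6,697.5534

£6,697.55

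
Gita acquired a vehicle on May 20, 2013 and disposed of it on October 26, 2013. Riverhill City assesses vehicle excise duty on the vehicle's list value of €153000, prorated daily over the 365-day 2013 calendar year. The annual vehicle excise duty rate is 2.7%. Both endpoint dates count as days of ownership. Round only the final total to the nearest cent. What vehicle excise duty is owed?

Days held (May 20 – October 26, 2013): 160 out of 365
Tax = €153000 × 2.7% × 160/365 = €1810.8493

€1810.85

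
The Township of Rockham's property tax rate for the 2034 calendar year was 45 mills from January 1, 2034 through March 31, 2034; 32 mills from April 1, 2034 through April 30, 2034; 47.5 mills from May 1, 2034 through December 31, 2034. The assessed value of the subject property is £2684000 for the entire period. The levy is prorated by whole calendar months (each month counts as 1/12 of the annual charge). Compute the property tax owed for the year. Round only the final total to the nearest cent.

January 1 – March 31, 2034: 3 months at 45 mills → £2684000 × 4.5% × 3/12 = £30195.0000
April 1 – April 30, 2034: 1 month at 32 mills → £2684000 × 3.2% × 1/12 = £7157.3333
May 1 – December 31, 2034: 8 months at 47.5 mills → £2684000 × 4.75% × 8/12 = £84993.3333
Total = £122345.6667

£122345.67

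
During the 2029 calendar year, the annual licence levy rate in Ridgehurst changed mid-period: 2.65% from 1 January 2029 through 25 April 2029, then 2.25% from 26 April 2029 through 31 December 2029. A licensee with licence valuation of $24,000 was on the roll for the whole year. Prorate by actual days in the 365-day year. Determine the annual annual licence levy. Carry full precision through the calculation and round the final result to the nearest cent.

1 January – 25 April 2029: 115 days at 2.65% → $24,000 × 2.65% × 115/365 = $200.3836
26 April – 31 December 2029: 250 days at 2.25% → $24,000 × 2.25% × 250/365 = $369.8630
Total = $570.2466

$570.25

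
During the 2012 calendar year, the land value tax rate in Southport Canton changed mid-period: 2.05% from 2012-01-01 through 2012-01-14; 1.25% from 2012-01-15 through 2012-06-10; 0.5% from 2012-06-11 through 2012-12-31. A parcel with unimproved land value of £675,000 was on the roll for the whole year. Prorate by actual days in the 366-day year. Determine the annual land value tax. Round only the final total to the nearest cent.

2012-01-01 to 2012-01-14: 14 days at 2.05% → £675,000 × 2.05% × 14/366 = £529.3033
2012-01-15 to 2012-06-10: 148 days at 1.25% → £675,000 × 1.25% × 148/366 = £3,411.8852
2012-06-11 to 2012-12-31: 204 days at 0.5% → £675,000 × 0.5% × 204/366 = £1,881.1475
Total = £5,822.3361

£5,822.34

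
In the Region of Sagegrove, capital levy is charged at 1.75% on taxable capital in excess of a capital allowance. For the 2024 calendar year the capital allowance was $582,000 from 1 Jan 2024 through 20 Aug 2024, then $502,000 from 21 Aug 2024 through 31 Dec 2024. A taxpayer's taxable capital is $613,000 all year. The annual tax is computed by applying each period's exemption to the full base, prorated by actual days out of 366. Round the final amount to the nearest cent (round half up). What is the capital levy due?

1 Jan – 20 Aug 2024: 233 days, exemption $582,000 → ($613,000 − $582,000) × 1.75% × 233/366 = $345.3620
21 Aug – 31 Dec 2024: 133 days, exemption $502,000 → ($613,000 − $502,000) × 1.75% × 133/366 = $705.8811
Total = $1,051.2432

$1,051.24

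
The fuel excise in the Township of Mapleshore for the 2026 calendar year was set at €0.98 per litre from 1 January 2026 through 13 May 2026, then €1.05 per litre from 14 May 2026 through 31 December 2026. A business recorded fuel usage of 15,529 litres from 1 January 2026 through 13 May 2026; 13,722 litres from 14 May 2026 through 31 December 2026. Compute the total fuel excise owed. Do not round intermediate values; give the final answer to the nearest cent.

1 January – 13 May 2026: 15,529 litres at €0.98/litre → €15218.42
14 May – 31 December 2026: 13,722 litres at €1.05/litre → €14408.10

€29626.52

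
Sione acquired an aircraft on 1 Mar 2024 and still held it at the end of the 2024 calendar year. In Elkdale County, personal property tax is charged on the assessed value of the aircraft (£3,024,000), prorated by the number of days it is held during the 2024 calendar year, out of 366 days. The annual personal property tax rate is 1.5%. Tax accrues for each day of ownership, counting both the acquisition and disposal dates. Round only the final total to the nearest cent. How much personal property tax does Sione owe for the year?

£37,923.93

Days held (1 Mar – 31 Dec 2024): 306 out of 366
Tax = £3,024,000 × 1.5% × 306/366 = £37,923.9344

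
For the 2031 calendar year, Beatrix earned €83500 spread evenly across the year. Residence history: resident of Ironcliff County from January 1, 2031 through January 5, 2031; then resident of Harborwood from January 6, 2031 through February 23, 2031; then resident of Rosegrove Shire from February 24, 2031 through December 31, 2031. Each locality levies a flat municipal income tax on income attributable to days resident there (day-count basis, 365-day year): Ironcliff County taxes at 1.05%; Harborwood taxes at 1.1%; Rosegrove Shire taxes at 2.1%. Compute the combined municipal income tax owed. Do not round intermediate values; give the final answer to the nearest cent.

€1629.39

Ironcliff County, January 1 – January 5, 2031: 5 days → €83500 × 1.05% × 5/365 = €12.0103
Harborwood, January 6 – February 23, 2031: 49 days → €83500 × 1.1% × 49/365 = €123.3055
Rosegrove Shire, February 24 – December 31, 2031: 311 days → €83500 × 2.1% × 311/365 = €1494.0781
Total = €1629.3938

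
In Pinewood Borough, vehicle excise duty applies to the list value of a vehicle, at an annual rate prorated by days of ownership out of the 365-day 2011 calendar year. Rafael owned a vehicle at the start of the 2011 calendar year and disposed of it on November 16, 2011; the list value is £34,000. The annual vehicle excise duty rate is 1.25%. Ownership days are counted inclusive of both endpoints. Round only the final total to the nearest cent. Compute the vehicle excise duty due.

£372.60

Days held (January 1 – November 16, 2011): 320 out of 365
Tax = £34,000 × 1.25% × 320/365 = £372.6027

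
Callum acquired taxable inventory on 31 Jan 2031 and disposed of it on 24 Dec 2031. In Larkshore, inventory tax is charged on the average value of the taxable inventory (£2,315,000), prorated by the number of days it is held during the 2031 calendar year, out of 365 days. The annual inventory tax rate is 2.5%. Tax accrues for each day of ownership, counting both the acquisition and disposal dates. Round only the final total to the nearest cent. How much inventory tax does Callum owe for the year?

Days held (31 Jan – 24 Dec 2031): 328 out of 365
Tax = £2,315,000 × 2.5% × 328/365 = £52,008.2192

£52,008.22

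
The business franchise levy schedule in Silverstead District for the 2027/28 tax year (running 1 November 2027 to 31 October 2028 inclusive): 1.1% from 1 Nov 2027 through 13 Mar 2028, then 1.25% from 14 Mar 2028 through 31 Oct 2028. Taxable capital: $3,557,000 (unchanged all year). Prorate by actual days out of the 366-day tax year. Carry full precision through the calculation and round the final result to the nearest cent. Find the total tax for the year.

$42,509.07

1 Nov 2027 – 13 Mar 2028: 134 days at 1.1% → $3,557,000 × 1.1% × 134/366 = $14,325.1858
14 Mar – 31 Oct 2028: 232 days at 1.25% → $3,557,000 × 1.25% × 232/366 = $28,183.8798
Total = $42,509.0656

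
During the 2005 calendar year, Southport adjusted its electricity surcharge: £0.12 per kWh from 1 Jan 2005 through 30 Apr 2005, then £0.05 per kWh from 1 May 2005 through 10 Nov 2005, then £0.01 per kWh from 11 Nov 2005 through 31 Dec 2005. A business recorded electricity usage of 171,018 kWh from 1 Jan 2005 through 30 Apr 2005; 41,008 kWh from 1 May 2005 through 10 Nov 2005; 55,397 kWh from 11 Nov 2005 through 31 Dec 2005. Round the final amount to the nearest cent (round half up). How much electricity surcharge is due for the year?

1 Jan – 30 Apr 2005: 171,018 kWh at £0.12/kWh → £20,522.16
1 May – 10 Nov 2005: 41,008 kWh at £0.05/kWh → £2,050.40
11 Nov – 31 Dec 2005: 55,397 kWh at £0.01/kWh → £553.97

£23,126.53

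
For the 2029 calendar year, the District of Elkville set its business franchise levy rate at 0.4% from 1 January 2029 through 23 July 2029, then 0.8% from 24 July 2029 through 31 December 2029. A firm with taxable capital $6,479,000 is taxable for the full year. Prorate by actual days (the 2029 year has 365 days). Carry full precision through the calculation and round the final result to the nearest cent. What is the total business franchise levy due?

$37,347.44

1 January – 23 July 2029: 204 days at 0.4% → $6,479,000 × 0.4% × 204/365 = $14,484.5589
24 July – 31 December 2029: 161 days at 0.8% → $6,479,000 × 0.8% × 161/365 = $22,862.8822
Total = $37,347.4411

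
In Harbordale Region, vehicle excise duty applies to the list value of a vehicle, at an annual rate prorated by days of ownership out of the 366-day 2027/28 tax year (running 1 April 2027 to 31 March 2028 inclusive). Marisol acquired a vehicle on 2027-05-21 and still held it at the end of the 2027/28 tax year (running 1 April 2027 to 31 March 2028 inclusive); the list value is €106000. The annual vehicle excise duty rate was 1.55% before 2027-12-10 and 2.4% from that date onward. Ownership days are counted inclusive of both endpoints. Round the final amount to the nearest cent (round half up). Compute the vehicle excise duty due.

2027-05-21 to 2027-12-09: 203 days at 1.55% → €106000 × 1.55% × 203/366 = €911.2814
2027-12-10 to 2028-03-31: 113 days at 2.4% → €106000 × 2.4% × 113/366 = €785.4426
Total = €1696.7240

€1696.72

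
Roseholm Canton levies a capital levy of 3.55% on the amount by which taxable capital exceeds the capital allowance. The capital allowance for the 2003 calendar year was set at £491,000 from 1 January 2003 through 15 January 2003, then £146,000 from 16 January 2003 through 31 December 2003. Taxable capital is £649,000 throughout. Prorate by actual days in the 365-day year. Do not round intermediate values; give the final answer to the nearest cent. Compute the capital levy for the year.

1 January – 15 January 2003: 15 days, exemption £491,000 → (£649,000 − £491,000) × 3.55% × 15/365 = £230.5068
16 January – 31 December 2003: 350 days, exemption £146,000 → (£649,000 − £146,000) × 3.55% × 350/365 = £17,122.6712
Total = £17,353.1781

£17,353.18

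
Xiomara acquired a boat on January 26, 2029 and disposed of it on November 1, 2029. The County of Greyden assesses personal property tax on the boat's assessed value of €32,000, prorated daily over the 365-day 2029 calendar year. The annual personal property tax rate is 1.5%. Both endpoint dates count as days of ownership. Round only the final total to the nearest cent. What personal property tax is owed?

€368.22

Days held (January 26 – November 1, 2029): 280 out of 365
Tax = €32,000 × 1.5% × 280/365 = €368.2192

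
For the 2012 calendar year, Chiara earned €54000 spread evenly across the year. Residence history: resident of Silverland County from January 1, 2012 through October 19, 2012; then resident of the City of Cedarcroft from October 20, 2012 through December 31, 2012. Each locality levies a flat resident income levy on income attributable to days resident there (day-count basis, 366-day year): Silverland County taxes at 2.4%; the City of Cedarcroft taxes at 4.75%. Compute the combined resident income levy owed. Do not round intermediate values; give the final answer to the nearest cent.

€1549.11

Silverland County, January 1 – October 19, 2012: 293 days → €54000 × 2.4% × 293/366 = €1037.5082
The City of Cedarcroft, October 20 – December 31, 2012: 73 days → €54000 × 4.75% × 73/366 = €511.5984
Total = €1549.1066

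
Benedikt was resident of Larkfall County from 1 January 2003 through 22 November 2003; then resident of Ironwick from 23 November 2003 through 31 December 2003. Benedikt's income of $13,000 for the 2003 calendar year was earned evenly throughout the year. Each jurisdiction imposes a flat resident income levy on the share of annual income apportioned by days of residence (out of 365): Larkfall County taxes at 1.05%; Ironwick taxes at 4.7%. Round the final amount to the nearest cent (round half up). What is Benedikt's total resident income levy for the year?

Larkfall County, 1 January – 22 November 2003: 326 days → $13,000 × 1.05% × 326/365 = $121.9151
Ironwick, 23 November – 31 December 2003: 39 days → $13,000 × 4.7% × 39/365 = $65.2849
Total = $187.2000

$187.20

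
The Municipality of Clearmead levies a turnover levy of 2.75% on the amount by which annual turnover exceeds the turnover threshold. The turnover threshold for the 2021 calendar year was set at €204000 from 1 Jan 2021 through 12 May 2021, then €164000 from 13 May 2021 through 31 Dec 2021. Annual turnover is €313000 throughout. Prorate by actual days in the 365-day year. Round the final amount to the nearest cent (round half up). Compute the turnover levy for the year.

1 Jan – 12 May 2021: 132 days, exemption €204000 → (€313000 − €204000) × 2.75% × 132/365 = €1084.0274
13 May – 31 Dec 2021: 233 days, exemption €164000 → (€313000 − €164000) × 2.75% × 233/365 = €2615.6644
Total = €3699.6918

€3699.69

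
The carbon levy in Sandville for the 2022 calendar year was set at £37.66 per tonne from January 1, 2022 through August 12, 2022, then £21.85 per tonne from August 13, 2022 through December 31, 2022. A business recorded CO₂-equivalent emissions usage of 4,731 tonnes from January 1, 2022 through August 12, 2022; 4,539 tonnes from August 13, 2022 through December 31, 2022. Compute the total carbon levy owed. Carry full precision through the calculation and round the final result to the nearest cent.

£277346.61

January 1 – August 12, 2022: 4,731 tonnes at £37.66/tonne → £178169.46
August 13 – December 31, 2022: 4,539 tonnes at £21.85/tonne → £99177.15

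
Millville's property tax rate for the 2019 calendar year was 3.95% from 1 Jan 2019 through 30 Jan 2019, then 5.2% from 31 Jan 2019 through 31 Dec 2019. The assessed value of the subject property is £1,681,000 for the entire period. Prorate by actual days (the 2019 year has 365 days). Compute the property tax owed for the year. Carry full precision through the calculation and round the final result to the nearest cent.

1 Jan – 30 Jan 2019: 30 days at 3.95% → £1,681,000 × 3.95% × 30/365 = £5,457.4932
31 Jan – 31 Dec 2019: 335 days at 5.2% → £1,681,000 × 5.2% × 335/365 = £80,227.4521
Total = £85,684.9452

£85,684.95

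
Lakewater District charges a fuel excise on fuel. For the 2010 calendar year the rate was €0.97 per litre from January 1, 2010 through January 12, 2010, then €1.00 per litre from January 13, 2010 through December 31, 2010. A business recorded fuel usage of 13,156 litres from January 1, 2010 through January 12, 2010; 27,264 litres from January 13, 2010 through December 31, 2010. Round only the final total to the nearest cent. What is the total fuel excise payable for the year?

€40,025.32

January 1 – January 12, 2010: 13,156 litres at €0.97/litre → €12,761.32
January 13 – December 31, 2010: 27,264 litres at €1.00/litre → €27,264.00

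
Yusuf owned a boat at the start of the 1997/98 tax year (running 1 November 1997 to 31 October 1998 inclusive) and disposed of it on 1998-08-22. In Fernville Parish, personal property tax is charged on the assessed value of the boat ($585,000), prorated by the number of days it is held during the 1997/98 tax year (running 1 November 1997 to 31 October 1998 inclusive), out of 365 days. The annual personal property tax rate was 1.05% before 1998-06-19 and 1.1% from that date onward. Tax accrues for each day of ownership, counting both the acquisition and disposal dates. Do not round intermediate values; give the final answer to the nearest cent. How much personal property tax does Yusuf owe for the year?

1997-11-01 to 1998-06-18: 230 days at 1.05% → $585,000 × 1.05% × 230/365 = $3,870.6164
1998-06-19 to 1998-08-22: 65 days at 1.1% → $585,000 × 1.1% × 65/365 = $1,145.9589
Total = $5,016.5753

$5,016.58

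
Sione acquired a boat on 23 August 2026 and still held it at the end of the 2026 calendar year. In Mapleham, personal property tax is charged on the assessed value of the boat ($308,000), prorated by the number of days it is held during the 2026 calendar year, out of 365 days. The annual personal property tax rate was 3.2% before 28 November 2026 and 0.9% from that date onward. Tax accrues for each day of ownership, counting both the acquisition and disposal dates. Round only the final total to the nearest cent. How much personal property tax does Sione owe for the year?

$2,877.48

23 August – 27 November 2026: 97 days at 3.2% → $308,000 × 3.2% × 97/365 = $2,619.2658
28 November – 31 December 2026: 34 days at 0.9% → $308,000 × 0.9% × 34/365 = $258.2137
Total = $2,877.4795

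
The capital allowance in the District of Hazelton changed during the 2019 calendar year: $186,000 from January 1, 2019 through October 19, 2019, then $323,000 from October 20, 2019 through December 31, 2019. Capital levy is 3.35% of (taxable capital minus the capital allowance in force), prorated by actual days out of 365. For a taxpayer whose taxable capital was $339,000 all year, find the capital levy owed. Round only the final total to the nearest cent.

January 1 – October 19, 2019: 292 days, exemption $186,000 → ($339,000 − $186,000) × 3.35% × 292/365 = $4,100.4000
October 20 – December 31, 2019: 73 days, exemption $323,000 → ($339,000 − $323,000) × 3.35% × 73/365 = $107.2000
Total = $4,207.6000

$4,207.60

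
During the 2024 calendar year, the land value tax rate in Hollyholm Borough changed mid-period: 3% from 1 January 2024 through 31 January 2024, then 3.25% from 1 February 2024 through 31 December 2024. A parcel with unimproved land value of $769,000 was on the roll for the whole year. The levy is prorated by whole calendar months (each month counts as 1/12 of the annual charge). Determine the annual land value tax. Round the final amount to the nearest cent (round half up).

$24,832.29

1 January – 31 January 2024: 1 month at 3% → $769,000 × 3% × 1/12 = $1,922.5000
1 February – 31 December 2024: 11 months at 3.25% → $769,000 × 3.25% × 11/12 = $22,909.7917
Total = $24,832.2917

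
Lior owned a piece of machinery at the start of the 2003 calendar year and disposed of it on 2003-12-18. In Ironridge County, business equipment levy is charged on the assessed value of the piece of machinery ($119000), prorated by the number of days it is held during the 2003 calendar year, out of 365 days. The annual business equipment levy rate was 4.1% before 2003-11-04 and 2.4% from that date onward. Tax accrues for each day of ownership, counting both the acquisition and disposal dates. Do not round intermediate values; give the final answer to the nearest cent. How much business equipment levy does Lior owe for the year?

2003-01-01 to 2003-11-03: 307 days at 4.1% → $119000 × 4.1% × 307/365 = $4103.7068
2003-11-04 to 2003-12-18: 45 days at 2.4% → $119000 × 2.4% × 45/365 = $352.1096
Total = $4455.8164

$4455.82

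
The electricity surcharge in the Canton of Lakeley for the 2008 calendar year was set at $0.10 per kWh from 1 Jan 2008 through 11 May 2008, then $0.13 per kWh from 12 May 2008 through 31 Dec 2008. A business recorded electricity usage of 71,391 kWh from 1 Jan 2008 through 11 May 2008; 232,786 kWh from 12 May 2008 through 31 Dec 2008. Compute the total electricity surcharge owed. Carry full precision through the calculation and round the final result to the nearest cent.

$37,401.28

1 Jan – 11 May 2008: 71,391 kWh at $0.10/kWh → $7,139.10
12 May – 31 Dec 2008: 232,786 kWh at $0.13/kWh → $30,262.18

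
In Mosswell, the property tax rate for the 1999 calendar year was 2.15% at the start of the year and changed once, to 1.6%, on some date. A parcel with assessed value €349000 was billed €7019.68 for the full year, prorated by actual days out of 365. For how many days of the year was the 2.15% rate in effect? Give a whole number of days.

Let d = days at the first rate; then 365 − d days at the second rate.
€349000 × [2.15%·d + 1.6%·(365−d)] / 365 = €7019.68
Solving gives d = 273, so the new rate took effect on 1 Oct 1999.

273 days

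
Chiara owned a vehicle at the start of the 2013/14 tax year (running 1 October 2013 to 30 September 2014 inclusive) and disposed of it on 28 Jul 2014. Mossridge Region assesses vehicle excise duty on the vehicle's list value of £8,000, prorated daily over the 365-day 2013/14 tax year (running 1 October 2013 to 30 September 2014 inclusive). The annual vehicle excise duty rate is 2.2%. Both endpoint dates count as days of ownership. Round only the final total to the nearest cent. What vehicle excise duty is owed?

£145.14

Days held (1 Oct 2013 – 28 Jul 2014): 301 out of 365
Tax = £8,000 × 2.2% × 301/365 = £145.1397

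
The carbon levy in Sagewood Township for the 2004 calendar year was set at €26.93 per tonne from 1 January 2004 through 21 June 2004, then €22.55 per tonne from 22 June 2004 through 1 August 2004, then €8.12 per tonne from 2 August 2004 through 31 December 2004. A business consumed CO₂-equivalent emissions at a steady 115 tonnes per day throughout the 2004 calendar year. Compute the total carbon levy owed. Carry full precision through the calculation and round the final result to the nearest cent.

€784,033.20

1 January – 21 June 2004: 173 days × 115 tonnes/day = 19,895 tonnes at €26.93/tonne → €535,772.35
22 June – 1 August 2004: 41 days × 115 tonnes/day = 4,715 tonnes at €22.55/tonne → €106,323.25
2 August – 31 December 2004: 152 days × 115 tonnes/day = 17,480 tonnes at €8.12/tonne → €141,937.60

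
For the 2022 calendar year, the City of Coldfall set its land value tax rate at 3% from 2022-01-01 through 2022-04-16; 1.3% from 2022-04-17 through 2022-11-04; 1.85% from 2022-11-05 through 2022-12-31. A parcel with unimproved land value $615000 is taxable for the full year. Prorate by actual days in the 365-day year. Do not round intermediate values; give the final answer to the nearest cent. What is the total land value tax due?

$11559.47

2022-01-01 to 2022-04-16: 106 days at 3% → $615000 × 3% × 106/365 = $5358.0822
2022-04-17 to 2022-11-04: 202 days at 1.3% → $615000 × 1.3% × 202/365 = $4424.6301
2022-11-05 to 2022-12-31: 57 days at 1.85% → $615000 × 1.85% × 57/365 = $1776.7603
Total = $11559.4726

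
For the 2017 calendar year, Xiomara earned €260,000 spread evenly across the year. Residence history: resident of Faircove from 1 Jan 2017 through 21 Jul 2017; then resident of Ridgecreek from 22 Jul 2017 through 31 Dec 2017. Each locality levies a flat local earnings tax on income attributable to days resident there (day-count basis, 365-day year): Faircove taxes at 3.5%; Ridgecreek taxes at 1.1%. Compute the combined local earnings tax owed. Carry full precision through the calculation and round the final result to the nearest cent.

€6,313.37

Faircove, 1 Jan – 21 Jul 2017: 202 days → €260,000 × 3.5% × 202/365 = €5,036.1644
Ridgecreek, 22 Jul – 31 Dec 2017: 163 days → €260,000 × 1.1% × 163/365 = €1,277.2055
Total = €6,313.3699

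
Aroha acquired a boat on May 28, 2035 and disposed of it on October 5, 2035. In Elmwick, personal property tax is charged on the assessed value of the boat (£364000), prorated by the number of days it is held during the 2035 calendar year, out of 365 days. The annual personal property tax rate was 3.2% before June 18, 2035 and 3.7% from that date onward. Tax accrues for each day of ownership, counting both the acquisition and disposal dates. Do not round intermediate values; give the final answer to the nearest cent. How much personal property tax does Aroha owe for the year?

£4729.01

May 28 – June 17, 2035: 21 days at 3.2% → £364000 × 3.2% × 21/365 = £670.1589
June 18 – October 5, 2035: 110 days at 3.7% → £364000 × 3.7% × 110/365 = £4058.8493
Total = £4729.0082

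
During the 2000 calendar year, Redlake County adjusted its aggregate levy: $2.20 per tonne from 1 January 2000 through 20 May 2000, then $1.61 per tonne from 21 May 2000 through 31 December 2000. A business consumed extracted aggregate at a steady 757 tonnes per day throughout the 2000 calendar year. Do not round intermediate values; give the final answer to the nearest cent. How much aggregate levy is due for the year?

$509,044.65

1 January – 20 May 2000: 141 days × 757 tonnes/day = 106,737 tonnes at $2.20/tonne → $234,821.40
21 May – 31 December 2000: 225 days × 757 tonnes/day = 170,325 tonnes at $1.61/tonne → $274,223.25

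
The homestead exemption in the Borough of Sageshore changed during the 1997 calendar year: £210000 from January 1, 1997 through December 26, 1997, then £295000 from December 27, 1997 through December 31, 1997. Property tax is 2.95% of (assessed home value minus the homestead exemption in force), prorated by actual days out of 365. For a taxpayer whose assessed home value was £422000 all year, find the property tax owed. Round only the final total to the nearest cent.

£6219.65

January 1 – December 26, 1997: 360 days, exemption £210000 → (£422000 − £210000) × 2.95% × 360/365 = £6168.3288
December 27 – December 31, 1997: 5 days, exemption £295000 → (£422000 − £295000) × 2.95% × 5/365 = £51.3219
Total = £6219.6507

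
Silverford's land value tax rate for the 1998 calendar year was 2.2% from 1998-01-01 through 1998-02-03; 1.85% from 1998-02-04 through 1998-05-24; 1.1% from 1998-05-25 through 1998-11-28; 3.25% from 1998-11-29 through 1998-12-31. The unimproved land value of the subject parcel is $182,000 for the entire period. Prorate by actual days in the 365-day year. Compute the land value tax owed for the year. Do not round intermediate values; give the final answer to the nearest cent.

1998-01-01 to 1998-02-03: 34 days at 2.2% → $182,000 × 2.2% × 34/365 = $372.9753
1998-02-04 to 1998-05-24: 110 days at 1.85% → $182,000 × 1.85% × 110/365 = $1,014.7123
1998-05-25 to 1998-11-28: 188 days at 1.1% → $182,000 × 1.1% × 188/365 = $1,031.1671
1998-11-29 to 1998-12-31: 33 days at 3.25% → $182,000 × 3.25% × 33/365 = $534.7808
Total = $2,953.6356

$2,953.64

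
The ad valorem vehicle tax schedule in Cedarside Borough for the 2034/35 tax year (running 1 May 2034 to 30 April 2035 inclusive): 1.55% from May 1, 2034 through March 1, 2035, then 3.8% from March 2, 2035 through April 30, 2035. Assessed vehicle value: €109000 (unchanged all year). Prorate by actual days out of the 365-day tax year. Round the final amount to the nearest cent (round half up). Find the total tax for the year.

€2092.65

May 1, 2034 – March 1, 2035: 305 days at 1.55% → €109000 × 1.55% × 305/365 = €1411.7740
March 2 – April 30, 2035: 60 days at 3.8% → €109000 × 3.8% × 60/365 = €680.8767
Total = €2092.6507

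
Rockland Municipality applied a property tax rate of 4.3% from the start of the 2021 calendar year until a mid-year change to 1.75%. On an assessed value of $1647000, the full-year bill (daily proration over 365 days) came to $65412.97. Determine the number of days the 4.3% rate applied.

318 days

Let d = days at the first rate; then 365 − d days at the second rate.
$1647000 × [4.3%·d + 1.75%·(365−d)] / 365 = $65412.97
Solving gives d = 318, so the new rate took effect on 15 Nov 2021.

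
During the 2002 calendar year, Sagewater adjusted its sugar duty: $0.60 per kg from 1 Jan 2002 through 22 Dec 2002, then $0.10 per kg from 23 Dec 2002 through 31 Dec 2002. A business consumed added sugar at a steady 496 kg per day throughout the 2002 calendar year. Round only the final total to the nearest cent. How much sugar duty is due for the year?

$106,392.00

1 Jan – 22 Dec 2002: 356 days × 496 kg/day = 176,576 kg at $0.60/kg → $105,945.60
23 Dec – 31 Dec 2002: 9 days × 496 kg/day = 4,464 kg at $0.10/kg → $446.40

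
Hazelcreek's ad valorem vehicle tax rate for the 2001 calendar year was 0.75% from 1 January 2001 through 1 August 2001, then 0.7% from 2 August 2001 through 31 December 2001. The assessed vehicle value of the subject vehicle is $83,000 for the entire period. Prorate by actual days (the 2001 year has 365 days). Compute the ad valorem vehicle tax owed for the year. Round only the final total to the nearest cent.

1 January – 1 August 2001: 213 days at 0.75% → $83,000 × 0.75% × 213/365 = $363.2671
2 August – 31 December 2001: 152 days at 0.7% → $83,000 × 0.7% × 152/365 = $241.9507
Total = $605.2178

$605.22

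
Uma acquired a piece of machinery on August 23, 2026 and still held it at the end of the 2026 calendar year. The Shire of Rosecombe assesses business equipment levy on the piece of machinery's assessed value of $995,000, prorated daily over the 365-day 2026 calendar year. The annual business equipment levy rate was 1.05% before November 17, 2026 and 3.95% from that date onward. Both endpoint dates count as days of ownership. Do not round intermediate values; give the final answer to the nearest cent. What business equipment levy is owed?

August 23 – November 16, 2026: 86 days at 1.05% → $995,000 × 1.05% × 86/365 = $2,461.6027
November 17 – December 31, 2026: 45 days at 3.95% → $995,000 × 3.95% × 45/365 = $4,845.5137
Total = $7,307.1164

$7,307.12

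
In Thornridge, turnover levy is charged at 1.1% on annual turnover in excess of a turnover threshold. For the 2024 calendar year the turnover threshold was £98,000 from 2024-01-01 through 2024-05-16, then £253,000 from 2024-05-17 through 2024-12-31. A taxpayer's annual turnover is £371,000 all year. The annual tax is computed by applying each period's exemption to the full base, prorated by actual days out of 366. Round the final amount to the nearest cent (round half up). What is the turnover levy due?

£1,936.21

2024-01-01 to 2024-05-16: 137 days, exemption £98,000 → (£371,000 − £98,000) × 1.1% × 137/366 = £1,124.0738
2024-05-17 to 2024-12-31: 229 days, exemption £253,000 → (£371,000 − £253,000) × 1.1% × 229/366 = £812.1366
Total = £1,936.2104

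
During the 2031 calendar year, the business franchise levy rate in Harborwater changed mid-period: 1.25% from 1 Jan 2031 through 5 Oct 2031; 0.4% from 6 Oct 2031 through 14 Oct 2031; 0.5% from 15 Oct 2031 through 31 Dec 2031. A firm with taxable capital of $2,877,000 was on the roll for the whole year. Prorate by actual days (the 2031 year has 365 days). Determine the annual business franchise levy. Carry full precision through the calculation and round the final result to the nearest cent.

1 Jan – 5 Oct 2031: 278 days at 1.25% → $2,877,000 × 1.25% × 278/365 = $27,390.6164
6 Oct – 14 Oct 2031: 9 days at 0.4% → $2,877,000 × 0.4% × 9/365 = $283.7589
15 Oct – 31 Dec 2031: 78 days at 0.5% → $2,877,000 × 0.5% × 78/365 = $3,074.0548
Total = $30,748.4301

$30,748.43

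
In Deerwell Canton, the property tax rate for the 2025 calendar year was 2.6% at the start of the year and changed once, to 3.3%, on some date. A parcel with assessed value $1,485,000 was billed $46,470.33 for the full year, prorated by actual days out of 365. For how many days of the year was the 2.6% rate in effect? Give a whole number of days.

Let d = days at the first rate; then 365 − d days at the second rate.
$1,485,000 × [2.6%·d + 3.3%·(365−d)] / 365 = $46,470.33
Solving gives d = 89, so the new rate took effect on 31 Mar 2025.

89 days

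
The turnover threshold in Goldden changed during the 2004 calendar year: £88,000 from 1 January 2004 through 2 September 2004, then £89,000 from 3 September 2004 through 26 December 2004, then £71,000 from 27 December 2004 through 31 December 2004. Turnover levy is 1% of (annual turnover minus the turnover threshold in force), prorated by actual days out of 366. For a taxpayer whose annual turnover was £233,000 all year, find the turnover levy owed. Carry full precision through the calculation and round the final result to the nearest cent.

£1,449.18

1 January – 2 September 2004: 246 days, exemption £88,000 → (£233,000 − £88,000) × 1% × 246/366 = £974.5902
3 September – 26 December 2004: 115 days, exemption £89,000 → (£233,000 − £89,000) × 1% × 115/366 = £452.4590
27 December – 31 December 2004: 5 days, exemption £71,000 → (£233,000 − £71,000) × 1% × 5/366 = £22.1311
Total = £1,449.1803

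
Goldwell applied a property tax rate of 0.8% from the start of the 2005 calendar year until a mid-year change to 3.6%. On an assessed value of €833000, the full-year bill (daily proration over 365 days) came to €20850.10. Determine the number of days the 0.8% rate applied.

Let d = days at the first rate; then 365 − d days at the second rate.
€833000 × [0.8%·d + 3.6%·(365−d)] / 365 = €20850.10
Solving gives d = 143, so the new rate took effect on May 24, 2005.

143 days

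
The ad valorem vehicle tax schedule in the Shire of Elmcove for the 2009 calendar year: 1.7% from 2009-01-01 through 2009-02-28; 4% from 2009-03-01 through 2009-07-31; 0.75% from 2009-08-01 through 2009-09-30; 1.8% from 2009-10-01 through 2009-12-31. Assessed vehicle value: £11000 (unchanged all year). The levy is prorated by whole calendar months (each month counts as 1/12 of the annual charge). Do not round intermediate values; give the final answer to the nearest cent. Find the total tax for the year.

2009-01-01 to 2009-02-28: 2 months at 1.7% → £11000 × 1.7% × 2/12 = £31.1667
2009-03-01 to 2009-07-31: 5 months at 4% → £11000 × 4% × 5/12 = £183.3333
2009-08-01 to 2009-09-30: 2 months at 0.75% → £11000 × 0.75% × 2/12 = £13.7500
2009-10-01 to 2009-12-31: 3 months at 1.8% → £11000 × 1.8% × 3/12 = £49.5000
Total = £277.7500

£277.75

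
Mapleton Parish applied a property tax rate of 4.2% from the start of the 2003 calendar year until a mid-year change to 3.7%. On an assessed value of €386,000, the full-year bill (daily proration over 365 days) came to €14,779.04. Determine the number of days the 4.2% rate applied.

Let d = days at the first rate; then 365 − d days at the second rate.
€386,000 × [4.2%·d + 3.7%·(365−d)] / 365 = €14,779.04
Solving gives d = 94, so the new rate took effect on April 5, 2003.

94 days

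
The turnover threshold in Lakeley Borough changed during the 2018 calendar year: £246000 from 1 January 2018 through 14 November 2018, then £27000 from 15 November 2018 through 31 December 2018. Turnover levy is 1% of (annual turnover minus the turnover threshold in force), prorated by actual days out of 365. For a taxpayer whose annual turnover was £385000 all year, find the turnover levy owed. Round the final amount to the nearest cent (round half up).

1 January – 14 November 2018: 318 days, exemption £246000 → (£385000 − £246000) × 1% × 318/365 = £1211.0137
15 November – 31 December 2018: 47 days, exemption £27000 → (£385000 − £27000) × 1% × 47/365 = £460.9863
Total = £1672.0000

£1672.00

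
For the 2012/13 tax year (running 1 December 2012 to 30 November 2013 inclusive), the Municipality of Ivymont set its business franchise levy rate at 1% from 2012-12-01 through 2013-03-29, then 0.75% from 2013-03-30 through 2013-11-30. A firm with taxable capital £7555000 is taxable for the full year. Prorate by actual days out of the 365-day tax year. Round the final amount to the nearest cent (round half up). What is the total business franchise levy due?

£62820.34

2012-12-01 to 2013-03-29: 119 days at 1% → £7555000 × 1% × 119/365 = £24631.3699
2013-03-30 to 2013-11-30: 246 days at 0.75% → £7555000 × 0.75% × 246/365 = £38188.9726
Total = £62820.3425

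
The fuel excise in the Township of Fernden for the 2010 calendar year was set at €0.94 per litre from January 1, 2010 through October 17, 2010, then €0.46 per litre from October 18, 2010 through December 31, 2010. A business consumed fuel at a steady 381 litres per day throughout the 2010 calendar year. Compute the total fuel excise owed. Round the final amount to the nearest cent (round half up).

€117,005.10

January 1 – October 17, 2010: 290 days × 381 litres/day = 110,490 litres at €0.94/litre → €103,860.60
October 18 – December 31, 2010: 75 days × 381 litres/day = 28,575 litres at €0.46/litre → €13,144.50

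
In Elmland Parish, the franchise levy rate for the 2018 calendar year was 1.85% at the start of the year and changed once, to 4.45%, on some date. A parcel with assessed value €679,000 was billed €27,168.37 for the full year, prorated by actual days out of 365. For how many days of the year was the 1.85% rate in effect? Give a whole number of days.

63 days

Let d = days at the first rate; then 365 − d days at the second rate.
€679,000 × [1.85%·d + 4.45%·(365−d)] / 365 = €27,168.37
Solving gives d = 63, so the new rate took effect on 5 Mar 2018.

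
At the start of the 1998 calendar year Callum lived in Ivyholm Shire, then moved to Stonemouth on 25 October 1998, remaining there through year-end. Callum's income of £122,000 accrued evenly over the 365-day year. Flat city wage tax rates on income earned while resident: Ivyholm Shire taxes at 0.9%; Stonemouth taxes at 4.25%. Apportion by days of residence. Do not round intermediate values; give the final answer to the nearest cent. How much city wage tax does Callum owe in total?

£1,859.41

Ivyholm Shire, 1 January – 24 October 1998: 297 days → £122,000 × 0.9% × 297/365 = £893.4411
Stonemouth, 25 October – 31 December 1998: 68 days → £122,000 × 4.25% × 68/365 = £965.9726
Total = £1,859.4137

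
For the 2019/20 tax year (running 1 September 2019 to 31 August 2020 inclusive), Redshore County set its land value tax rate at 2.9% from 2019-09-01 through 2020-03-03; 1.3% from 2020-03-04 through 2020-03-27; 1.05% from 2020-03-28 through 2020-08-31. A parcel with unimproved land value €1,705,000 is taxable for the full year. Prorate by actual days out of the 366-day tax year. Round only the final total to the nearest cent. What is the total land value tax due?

2019-09-01 to 2020-03-03: 185 days at 2.9% → €1,705,000 × 2.9% × 185/366 = €24,992.6913
2020-03-04 to 2020-03-27: 24 days at 1.3% → €1,705,000 × 1.3% × 24/366 = €1,453.4426
2020-03-28 to 2020-08-31: 157 days at 1.05% → €1,705,000 × 1.05% × 157/366 = €7,679.4877
Total = €34,125.6216

€34,125.62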